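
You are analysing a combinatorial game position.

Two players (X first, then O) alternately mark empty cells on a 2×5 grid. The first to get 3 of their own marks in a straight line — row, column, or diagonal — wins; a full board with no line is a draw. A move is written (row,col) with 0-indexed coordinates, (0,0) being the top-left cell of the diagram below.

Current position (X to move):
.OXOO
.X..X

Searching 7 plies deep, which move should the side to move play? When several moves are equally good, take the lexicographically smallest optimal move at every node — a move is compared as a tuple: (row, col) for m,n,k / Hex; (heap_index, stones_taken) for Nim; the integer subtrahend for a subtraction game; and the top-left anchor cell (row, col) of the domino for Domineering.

X's best at [.OXOO/.X..X]: (1,2)

[.OXOO/.X..X] X move#1: (0,0):+0/XOXOO/.X..X, (1,0):+0/.OXOO/XX..X, (1,2):+1/.OXOO/.XX.X*, (1,3):+0/.OXOO/.X.XX
[.OXOO/.XX.X] O move#2: (0,0):-1/OOXOO/.XX.X*, (1,0):-1/.OXOO/OXX.X, (1,3):-1/.OXOO/.XXOX
[OOXOO/.XX.X] X move#3: (1,0):+1/OOXOO/XXX.X*, (1,3):+1/OOXOO/.XXXX
[OOXOO/XXX.X] end (terminal -1, O#4); searched .OXOO/.X..X to 7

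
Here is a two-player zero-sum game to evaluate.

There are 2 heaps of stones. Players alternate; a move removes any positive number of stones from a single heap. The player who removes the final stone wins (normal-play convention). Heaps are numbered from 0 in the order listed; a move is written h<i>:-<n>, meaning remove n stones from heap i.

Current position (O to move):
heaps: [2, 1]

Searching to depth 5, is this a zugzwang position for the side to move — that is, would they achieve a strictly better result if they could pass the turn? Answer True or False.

[(2,1)] O move#1: h0:-1:+1/(1,1)*, h0:-2:-1/(0,1), h1:-1:-1/(2,0)
[(1,1)] X move#2: h0:-1:-1/(0,1)*, h1:-1:-1/(1,0)
[(0,1)] O move#3: h1:-1:+1/(0,0)*
[(0,0)] end (terminal -1, X#4); searched (2,1) to 5
if O skipped the turn, X would face:
~ [(2,1)] X move#1: h0:-1:+1/(1,1)*, h0:-2:-1/(0,1), h1:-1:-1/(2,0)
~ [(1,1)] O move#2: h0:-1:-1/(0,1)*, h1:-1:-1/(1,0)
~ [(0,1)] X move#3: h1:-1:+1/(0,0)*
~ [(0,0)] end (terminal -1, O#4); searched (2,1) to 5
compare (O): move=+1 vs pass=-1

zugzwang((2,1), O) = False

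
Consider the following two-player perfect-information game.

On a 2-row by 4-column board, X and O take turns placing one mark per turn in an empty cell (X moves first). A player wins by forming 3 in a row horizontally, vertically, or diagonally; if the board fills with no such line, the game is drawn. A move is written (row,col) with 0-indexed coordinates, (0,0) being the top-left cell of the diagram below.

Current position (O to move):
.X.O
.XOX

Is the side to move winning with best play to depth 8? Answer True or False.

O winning at [.X.O/.XOX]: False

[.X.O/.XOX] O move#1: (0,0):+0/OX.O/.XOX*, (0,2):+0/.XOO/.XOX, (1,0):+0/.X.O/OXOX
[OX.O/.XOX] X move#2: (0,2):+0/OXXO/.XOX*, (1,0):+0/OX.O/XXOX
[OXXO/.XOX] O move#3: (1,0):+0/OXXO/OXOX*
[OXXO/OXOX] end (terminal +0, X#4); searched .X.O/.XOX to 8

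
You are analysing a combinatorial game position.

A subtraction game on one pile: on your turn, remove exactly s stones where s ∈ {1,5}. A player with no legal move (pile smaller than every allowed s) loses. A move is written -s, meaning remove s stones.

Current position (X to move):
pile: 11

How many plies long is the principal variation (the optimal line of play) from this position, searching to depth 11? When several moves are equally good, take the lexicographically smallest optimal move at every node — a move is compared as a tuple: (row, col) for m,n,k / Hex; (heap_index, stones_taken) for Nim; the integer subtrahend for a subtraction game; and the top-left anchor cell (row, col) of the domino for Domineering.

[11] X move#1: -1:+1/10*, -5:+1/6
[10] O move#2: -1:-1/9*, -5:-1/5
[9] X move#3: -1:+1/8*, -5:+1/4
[8] O move#4: -1:-1/7*, -5:-1/3
[7] X move#5: -1:+1/6*, -5:+1/2
[6] O move#6: -1:-1/5*, -5:-1/1
[5] X move#7: -1:+1/4*, -5:+1/0
[4] O move#8: -1:-1/3*
[3] X move#9: -1:+1/2*
[2] O move#10: -1:-1/1*
[1] X move#11: -1:+1/0*
[0] end (terminal -1, O#12); searched 11 to 11

PV length from [11]: 11 plies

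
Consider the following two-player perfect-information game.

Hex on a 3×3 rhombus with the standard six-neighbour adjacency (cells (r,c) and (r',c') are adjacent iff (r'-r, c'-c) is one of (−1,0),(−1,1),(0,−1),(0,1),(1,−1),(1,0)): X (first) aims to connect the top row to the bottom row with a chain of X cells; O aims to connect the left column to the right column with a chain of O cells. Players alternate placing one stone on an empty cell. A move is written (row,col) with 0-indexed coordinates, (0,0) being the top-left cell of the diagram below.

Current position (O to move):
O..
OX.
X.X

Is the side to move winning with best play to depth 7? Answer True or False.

O winning at [O../OX./X.X]: False

p1 O@[O../OX./X.X]: (0,1)[OO./OX./X.X]-1* (0,2)[O.O/OX./X.X]-1 (1,2)[O../OXO/X.X]-1 (2,1)[O../OX./XOX]-1
p2 X@[OO./OX./X.X]: (0,2)[OOX/OX./X.X]+1* (1,2)[OO./OXX/X.X]-1 (2,1)[OO./OX./XXX]-1
p3 O@[OOX/OX./X.X] terminal -1; root [O../OX./X.X] d7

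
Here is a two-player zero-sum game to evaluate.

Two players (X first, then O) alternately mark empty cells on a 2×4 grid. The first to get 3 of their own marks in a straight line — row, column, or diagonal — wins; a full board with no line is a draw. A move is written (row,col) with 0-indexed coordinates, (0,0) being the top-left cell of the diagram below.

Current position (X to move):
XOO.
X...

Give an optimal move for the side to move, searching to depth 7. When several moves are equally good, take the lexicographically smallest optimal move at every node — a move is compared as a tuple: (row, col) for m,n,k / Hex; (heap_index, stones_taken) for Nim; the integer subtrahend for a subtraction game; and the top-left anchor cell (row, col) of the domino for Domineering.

p1 X@[XOO./X...]: (0,3)[XOOX/X...]+0* (1,1)[XOO./XX..]-1 (1,2)[XOO./X.X.]-1 (1,3)[XOO./X..X]-1
p2 O@[XOOX/X...]: (1,1)[XOOX/XO..]+0* (1,2)[XOOX/X.O.]+0 (1,3)[XOOX/X..O]+0
p3 X@[XOOX/XO..]: (1,2)[XOOX/XOX.]+0* (1,3)[XOOX/XO.X]+0
p4 O@[XOOX/XOX.]: (1,3)[XOOX/XOXO]+0*
p5 X@[XOOX/XOXO] terminal +0; root [XOO./X...] d7

X's best at [XOO./X...]: (0,3)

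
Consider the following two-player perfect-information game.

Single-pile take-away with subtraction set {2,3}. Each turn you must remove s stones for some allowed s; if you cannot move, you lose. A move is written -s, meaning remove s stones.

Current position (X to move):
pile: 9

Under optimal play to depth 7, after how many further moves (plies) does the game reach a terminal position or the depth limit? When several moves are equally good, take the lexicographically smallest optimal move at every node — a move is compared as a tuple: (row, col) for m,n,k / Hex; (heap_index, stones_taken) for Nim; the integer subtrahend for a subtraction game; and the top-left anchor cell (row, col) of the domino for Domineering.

ply 1, X at 9 | -2=-1→7; -3=+1→6*
ply 2, O at 6 | -2=-1→4*; -3=-1→3
ply 3, X at 4 | -2=-1→2; -3=+1→1*
ply 4: 1 is terminal -1 (O); from 9 depth 7

PV length from [9]: 3 plies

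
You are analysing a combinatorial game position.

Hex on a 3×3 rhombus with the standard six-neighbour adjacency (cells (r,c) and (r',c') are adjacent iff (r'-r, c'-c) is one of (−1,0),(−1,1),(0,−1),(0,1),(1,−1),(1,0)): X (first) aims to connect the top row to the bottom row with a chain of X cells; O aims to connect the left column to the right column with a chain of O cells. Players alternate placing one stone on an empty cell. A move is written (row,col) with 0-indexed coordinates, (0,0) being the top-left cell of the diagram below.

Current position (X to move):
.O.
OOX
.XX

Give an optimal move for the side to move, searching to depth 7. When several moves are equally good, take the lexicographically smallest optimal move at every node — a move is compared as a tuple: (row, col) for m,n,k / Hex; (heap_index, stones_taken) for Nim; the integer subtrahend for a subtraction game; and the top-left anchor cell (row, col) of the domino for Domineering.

p1 X@[.O./OOX/.XX]: (0,0)[XO./OOX/.XX]-1 (0,2)[.OX/OOX/.XX]+1* (2,0)[.O./OOX/XXX]-1
p2 O@[.OX/OOX/.XX] terminal -1; root [.O./OOX/.XX] d7

X's best at [.O./OOX/.XX]: (0,2)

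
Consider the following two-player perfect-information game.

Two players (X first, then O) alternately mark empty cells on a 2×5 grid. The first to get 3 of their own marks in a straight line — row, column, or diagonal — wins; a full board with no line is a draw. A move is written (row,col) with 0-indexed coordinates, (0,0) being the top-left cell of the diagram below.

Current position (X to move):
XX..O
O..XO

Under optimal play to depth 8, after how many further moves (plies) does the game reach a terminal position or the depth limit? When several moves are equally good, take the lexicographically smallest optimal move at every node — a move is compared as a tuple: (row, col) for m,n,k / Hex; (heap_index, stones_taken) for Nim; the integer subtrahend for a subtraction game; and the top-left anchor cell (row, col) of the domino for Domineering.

PV length from [XX..O/O..XO]: 1 ply

[XX..O/O..XO] X move#1: (0,2):+1/XXX.O/O..XO*, (0,3):+0/XX.XO/O..XO, (1,1):+1/XX..O/OX.XO, (1,2):+1/XX..O/O.XXO
[XXX.O/O..XO] end (terminal -1, O#2); searched XX..O/O..XO to 8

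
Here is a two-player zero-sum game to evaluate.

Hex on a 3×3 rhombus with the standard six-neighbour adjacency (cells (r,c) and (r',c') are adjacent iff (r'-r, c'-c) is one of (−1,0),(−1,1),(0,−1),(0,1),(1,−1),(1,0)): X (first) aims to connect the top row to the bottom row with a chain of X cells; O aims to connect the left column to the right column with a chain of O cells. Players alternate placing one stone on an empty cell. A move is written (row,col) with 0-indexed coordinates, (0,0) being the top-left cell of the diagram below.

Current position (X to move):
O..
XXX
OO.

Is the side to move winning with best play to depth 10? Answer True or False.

[O../XXX/OO.] X move#1: (0,1):-1/OX./XXX/OO., (0,2):-1/O.X/XXX/OO., (2,2):+1/O../XXX/OOX*
[O../XXX/OOX] O move#2: (0,1):-1/OO./XXX/OOX*, (0,2):-1/O.O/XXX/OOX
[OO./XXX/OOX] X move#3: (0,2):+1/OOX/XXX/OOX*
[OOX/XXX/OOX] end (terminal -1, O#4); searched O../XXX/OO. to 10

X winning at [O../XXX/OO.]: True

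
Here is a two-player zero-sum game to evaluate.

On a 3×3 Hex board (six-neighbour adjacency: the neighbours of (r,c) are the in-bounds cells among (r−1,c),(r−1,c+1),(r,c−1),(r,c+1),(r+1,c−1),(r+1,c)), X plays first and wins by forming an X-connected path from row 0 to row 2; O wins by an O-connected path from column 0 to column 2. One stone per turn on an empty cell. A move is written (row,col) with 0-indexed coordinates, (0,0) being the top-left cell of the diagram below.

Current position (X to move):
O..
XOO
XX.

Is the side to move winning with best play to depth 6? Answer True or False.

[O../XOO/XX.] X move#1: (0,1):+1/OX./XOO/XX.*, (0,2):-1/O.X/XOO/XX., (2,2):-1/O../XOO/XXX
[OX./XOO/XX.] end (terminal -1, O#2); searched O../XOO/XX. to 6

X winning at [O../XOO/XX.]: True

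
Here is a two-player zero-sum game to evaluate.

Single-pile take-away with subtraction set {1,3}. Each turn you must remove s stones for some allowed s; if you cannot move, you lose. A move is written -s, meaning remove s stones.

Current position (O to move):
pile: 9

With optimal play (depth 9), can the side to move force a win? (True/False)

O winning at [9]: True

[9] O move#1: -1:+1/8*, -3:+1/6
[8] X move#2: -1:-1/7*, -3:-1/5
[7] O move#3: -1:+1/6*, -3:+1/4
[6] X move#4: -1:-1/5*, -3:-1/3
[5] O move#5: -1:+1/4*, -3:+1/2
[4] X move#6: -1:-1/3*, -3:-1/1
[3] O move#7: -1:+1/2*, -3:+1/0
[2] X move#8: -1:-1/1*
[1] O move#9: -1:+1/0*
[0] end (terminal -1, X#10); searched 9 to 9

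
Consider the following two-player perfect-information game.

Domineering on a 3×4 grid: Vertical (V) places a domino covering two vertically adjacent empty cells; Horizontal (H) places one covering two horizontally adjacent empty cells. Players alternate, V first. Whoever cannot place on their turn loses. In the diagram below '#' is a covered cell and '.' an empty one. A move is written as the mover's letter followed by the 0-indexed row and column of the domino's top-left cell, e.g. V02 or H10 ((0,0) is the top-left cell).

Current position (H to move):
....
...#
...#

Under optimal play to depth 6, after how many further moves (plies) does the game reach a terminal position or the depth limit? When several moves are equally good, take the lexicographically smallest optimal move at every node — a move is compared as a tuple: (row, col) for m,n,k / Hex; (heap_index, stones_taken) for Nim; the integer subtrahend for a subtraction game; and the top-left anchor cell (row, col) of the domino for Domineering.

p1 H@[..../...#/...#]: H00[##../...#/...#]-1 H01[.##./...#/...#]-1 H02[..##/...#/...#]-1 H10[..../##.#/...#]+1* H11[..../.###/...#]+1 H20[..../...#/##.#]-1 H21[..../...#/.###]-1
p2 V@[..../##.#/...#]: V02[..#./####/...#]-1* V12[..../####/..##]-1
p3 H@[..#./####/...#]: H00[###./####/...#]+1* H20[..#./####/##.#]+1 H21[..#./####/.###]+1
p4 V@[###./####/...#] terminal -1; root [..../...#/...#] d6

PV length from [..../...#/...#]: 3 plies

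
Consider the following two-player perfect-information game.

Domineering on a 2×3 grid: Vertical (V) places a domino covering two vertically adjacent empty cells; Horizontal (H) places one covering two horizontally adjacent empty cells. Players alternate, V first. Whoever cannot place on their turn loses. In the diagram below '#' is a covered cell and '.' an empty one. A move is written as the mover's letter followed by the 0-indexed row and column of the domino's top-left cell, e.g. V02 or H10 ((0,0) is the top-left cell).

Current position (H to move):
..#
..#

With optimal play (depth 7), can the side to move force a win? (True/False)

ply 1, H at ..#/..# | H00=+1→###/..#*; H10=+1→..#/###
ply 2: ###/..# is terminal -1 (V); from ..#/..# depth 7

H winning at [..#/..#]: True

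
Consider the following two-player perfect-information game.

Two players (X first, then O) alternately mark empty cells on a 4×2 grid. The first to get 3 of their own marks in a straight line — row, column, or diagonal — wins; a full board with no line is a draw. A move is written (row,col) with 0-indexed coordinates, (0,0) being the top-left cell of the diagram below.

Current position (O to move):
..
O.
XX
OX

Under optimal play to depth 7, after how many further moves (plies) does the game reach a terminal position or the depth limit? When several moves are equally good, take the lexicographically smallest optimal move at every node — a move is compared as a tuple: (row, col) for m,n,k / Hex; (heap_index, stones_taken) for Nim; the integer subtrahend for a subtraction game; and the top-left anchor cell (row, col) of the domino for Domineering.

p1 O@[../O./XX/OX]: (0,0)[O./O./XX/OX]-1 (0,1)[.O/O./XX/OX]-1 (1,1)[../OO/XX/OX]+0*
p2 X@[../OO/XX/OX]: (0,0)[X./OO/XX/OX]+0* (0,1)[.X/OO/XX/OX]+0
p3 O@[X./OO/XX/OX]: (0,1)[XO/OO/XX/OX]+0*
p4 X@[XO/OO/XX/OX] terminal +0; root [../O./XX/OX] d7

PV length from [../O./XX/OX]: 3 plies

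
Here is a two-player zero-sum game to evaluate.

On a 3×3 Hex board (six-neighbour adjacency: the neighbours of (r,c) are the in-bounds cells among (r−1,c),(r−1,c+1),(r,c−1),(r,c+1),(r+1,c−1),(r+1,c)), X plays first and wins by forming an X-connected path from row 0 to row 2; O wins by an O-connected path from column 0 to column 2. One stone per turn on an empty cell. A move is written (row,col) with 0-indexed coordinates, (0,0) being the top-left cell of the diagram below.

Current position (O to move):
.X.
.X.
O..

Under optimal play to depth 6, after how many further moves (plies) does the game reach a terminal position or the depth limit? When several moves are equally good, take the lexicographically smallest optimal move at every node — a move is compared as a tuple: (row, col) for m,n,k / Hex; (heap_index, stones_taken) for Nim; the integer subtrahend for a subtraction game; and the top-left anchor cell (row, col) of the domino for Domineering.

PV length from [.X./.X./O..]: 5 plies

[.X./.X./O..] O move#1: (0,0):-1/OX./.X./O.., (0,2):-1/.XO/.X./O.., (1,0):-1/.X./OX./O.., (1,2):-1/.X./.XO/O.., (2,1):+1/.X./.X./OO.*, (2,2):-1/.X./.X./O.O
[.X./.X./OO.] X move#2: (0,0):-1/XX./.X./OO.*, (0,2):-1/.XX/.X./OO., (1,0):-1/.X./XX./OO., (1,2):-1/.X./.XX/OO., (2,2):-1/.X./.X./OOX
[XX./.X./OO.] O move#3: (0,2):+1/XXO/.X./OO.*, (1,0):+1/XX./OX./OO., (1,2):+1/XX./.XO/OO., (2,2):+1/XX./.X./OOO
[XXO/.X./OO.] X move#4: (1,0):-1/XXO/XX./OO.*, (1,2):-1/XXO/.XX/OO., (2,2):-1/XXO/.X./OOX
[XXO/XX./OO.] O move#5: (1,2):+1/XXO/XXO/OO.*, (2,2):+1/XXO/XX./OOO
[XXO/XXO/OO.] end (terminal -1, X#6); searched .X./.X./O.. to 6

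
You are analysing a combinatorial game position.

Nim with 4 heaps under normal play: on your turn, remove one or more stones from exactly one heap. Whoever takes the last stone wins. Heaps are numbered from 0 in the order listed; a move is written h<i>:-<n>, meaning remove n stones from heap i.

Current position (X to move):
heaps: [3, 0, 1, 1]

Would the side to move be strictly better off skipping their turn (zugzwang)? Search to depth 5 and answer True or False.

[(3,0,1,1)] X move#1: h0:-1:-1/(2,0,1,1), h0:-2:-1/(1,0,1,1), h0:-3:+1/(0,0,1,1)*, h2:-1:-1/(3,0,0,1), h3:-1:-1/(3,0,1,0)
[(0,0,1,1)] O move#2: h2:-1:-1/(0,0,0,1)*, h3:-1:-1/(0,0,1,0)
[(0,0,0,1)] X move#3: h3:-1:+1/(0,0,0,0)*
[(0,0,0,0)] end (terminal -1, O#4); searched (3,0,1,1) to 5
pass branch (O moves first from the same position):
  | [(3,0,1,1)] O move#1: h0:-1:-1/(2,0,1,1), h0:-2:-1/(1,0,1,1), h0:-3:+1/(0,0,1,1)*, h2:-1:-1/(3,0,0,1), h3:-1:-1/(3,0,1,0)
  | [(0,0,1,1)] X move#2: h2:-1:-1/(0,0,0,1)*, h3:-1:-1/(0,0,1,0)
  | [(0,0,0,1)] O move#3: h3:-1:+1/(0,0,0,0)*
  | [(0,0,0,0)] end (terminal -1, X#4); searched (3,0,1,1) to 5
X moving scores +1; X passing scores -1

zugzwang((3,0,1,1), X) = False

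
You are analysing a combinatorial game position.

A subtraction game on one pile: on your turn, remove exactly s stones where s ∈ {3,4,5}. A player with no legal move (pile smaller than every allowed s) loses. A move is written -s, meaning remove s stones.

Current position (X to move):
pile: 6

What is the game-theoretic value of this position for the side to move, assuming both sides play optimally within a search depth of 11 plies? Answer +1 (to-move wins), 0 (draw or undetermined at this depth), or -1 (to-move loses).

p1 X@[6]: -3[3]-1 -4[2]+1* -5[1]+1
p2 O@[2] terminal -1; root [6] d11

value(6, X) = +1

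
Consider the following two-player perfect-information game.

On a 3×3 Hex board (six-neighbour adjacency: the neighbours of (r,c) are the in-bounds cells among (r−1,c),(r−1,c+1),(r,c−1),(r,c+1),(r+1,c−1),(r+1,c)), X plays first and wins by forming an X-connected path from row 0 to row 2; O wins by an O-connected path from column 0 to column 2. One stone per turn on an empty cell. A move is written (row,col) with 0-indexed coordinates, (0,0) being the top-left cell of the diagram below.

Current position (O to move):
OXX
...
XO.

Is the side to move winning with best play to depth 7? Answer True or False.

p1 O@[OXX/.../XO.]: (1,0)[OXX/O../XO.]-1* (1,1)[OXX/.O./XO.]-1 (1,2)[OXX/..O/XO.]-1 (2,2)[OXX/.../XOO]-1
p2 X@[OXX/O../XO.]: (1,1)[OXX/OX./XO.]+1* (1,2)[OXX/O.X/XO.]+1 (2,2)[OXX/O../XOX]+1
p3 O@[OXX/OX./XO.] terminal -1; root [OXX/.../XO.] d7

O winning at [OXX/.../XO.]: False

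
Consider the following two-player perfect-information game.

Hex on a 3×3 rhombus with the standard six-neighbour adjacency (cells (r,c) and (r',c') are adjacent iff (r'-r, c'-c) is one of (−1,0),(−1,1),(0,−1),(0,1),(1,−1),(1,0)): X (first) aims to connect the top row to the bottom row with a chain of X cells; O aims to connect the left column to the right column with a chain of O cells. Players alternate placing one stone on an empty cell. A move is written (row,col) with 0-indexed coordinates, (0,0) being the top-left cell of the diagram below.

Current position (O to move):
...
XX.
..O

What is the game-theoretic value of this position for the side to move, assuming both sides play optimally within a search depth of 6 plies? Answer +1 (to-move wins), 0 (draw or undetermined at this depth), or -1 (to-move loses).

value(.../XX./..O, O) = -1

p1 O@[.../XX./..O]: (0,0)[O../XX./..O]-1* (0,1)[.O./XX./..O]-1 (0,2)[..O/XX./..O]-1 (1,2)[.../XXO/..O]-1 (2,0)[.../XX./O.O]-1 (2,1)[.../XX./.OO]-1
p2 X@[O../XX./..O]: (0,1)[OX./XX./..O]+1* (0,2)[O.X/XX./..O]+1 (1,2)[O../XXX/..O]+1 (2,0)[O../XX./X.O]+1 (2,1)[O../XX./.XO]+1
p3 O@[OX./XX./..O]: (0,2)[OXO/XX./..O]-1* (1,2)[OX./XXO/..O]-1 (2,0)[OX./XX./O.O]-1 (2,1)[OX./XX./.OO]-1
p4 X@[OXO/XX./..O]: (1,2)[OXO/XXX/..O]+1* (2,0)[OXO/XX./X.O]+1 (2,1)[OXO/XX./.XO]+1
p5 O@[OXO/XXX/..O]: (2,0)[OXO/XXX/O.O]-1* (2,1)[OXO/XXX/.OO]-1
p6 X@[OXO/XXX/O.O]: (2,1)[OXO/XXX/OXO]+1*
p7 O@[OXO/XXX/OXO] terminal -1; root [.../XX./..O] d6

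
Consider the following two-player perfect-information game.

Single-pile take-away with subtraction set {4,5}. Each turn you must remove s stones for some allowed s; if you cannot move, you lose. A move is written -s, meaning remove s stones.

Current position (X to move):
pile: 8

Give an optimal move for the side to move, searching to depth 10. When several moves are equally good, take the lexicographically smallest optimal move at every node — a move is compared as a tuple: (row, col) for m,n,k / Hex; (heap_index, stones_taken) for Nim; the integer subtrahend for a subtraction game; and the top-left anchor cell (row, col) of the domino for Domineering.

X's best at [8]: -5

ply 1, X at 8 | -4=-1→4; -5=+1→3*
ply 2: 3 is terminal -1 (O); from 8 depth 10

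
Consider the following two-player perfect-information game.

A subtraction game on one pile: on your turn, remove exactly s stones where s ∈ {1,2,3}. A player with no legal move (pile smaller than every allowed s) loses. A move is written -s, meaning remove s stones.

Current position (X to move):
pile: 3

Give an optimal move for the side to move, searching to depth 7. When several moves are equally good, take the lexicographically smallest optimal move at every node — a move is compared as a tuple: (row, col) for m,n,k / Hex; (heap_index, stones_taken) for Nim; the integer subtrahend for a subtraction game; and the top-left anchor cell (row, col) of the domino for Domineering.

X's best at [3]: -3

[3] X move#1: -1:-1/2, -2:-1/1, -3:+1/0*
[0] end (terminal -1, O#2); searched 3 to 7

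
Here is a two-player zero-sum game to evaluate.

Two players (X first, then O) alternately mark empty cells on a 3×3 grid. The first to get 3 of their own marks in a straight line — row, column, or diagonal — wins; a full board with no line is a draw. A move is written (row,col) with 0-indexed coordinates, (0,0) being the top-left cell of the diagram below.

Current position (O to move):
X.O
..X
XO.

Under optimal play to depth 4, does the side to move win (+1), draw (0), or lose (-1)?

value(X.O/..X/XO., O) = 0

ply 1, O at X.O/..X/XO. | (0,1)=-1→XOO/..X/XO.; (1,0)=+0→X.O/O.X/XO.*; (1,1)=-1→X.O/.OX/XO.; (2,2)=-1→X.O/..X/XOO
ply 2, X at X.O/O.X/XO. | (0,1)=+0→XXO/O.X/XO.*; (1,1)=+0→X.O/OXX/XO.; (2,2)=+0→X.O/O.X/XOX
ply 3, O at XXO/O.X/XO. | (1,1)=+0→XXO/OOX/XO.*; (2,2)=+0→XXO/O.X/XOO
ply 4, X at XXO/OOX/XO. | (2,2)=+0→XXO/OOX/XOX*
ply 5: XXO/OOX/XOX is terminal +0 (O); from X.O/..X/XO. depth 4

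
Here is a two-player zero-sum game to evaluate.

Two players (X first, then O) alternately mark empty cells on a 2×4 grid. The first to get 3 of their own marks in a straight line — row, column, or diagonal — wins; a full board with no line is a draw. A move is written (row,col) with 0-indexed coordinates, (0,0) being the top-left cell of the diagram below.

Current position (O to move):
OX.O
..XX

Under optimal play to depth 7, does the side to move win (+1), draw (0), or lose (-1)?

ply 1, O at OX.O/..XX | (0,2)=-1→OXOO/..XX; (1,0)=-1→OX.O/O.XX; (1,1)=+0→OX.O/.OXX*
ply 2, X at OX.O/.OXX | (0,2)=+0→OXXO/.OXX*; (1,0)=+0→OX.O/XOXX
ply 3, O at OXXO/.OXX | (1,0)=+0→OXXO/OOXX*
ply 4: OXXO/OOXX is terminal +0 (X); from OX.O/..XX depth 7

value(OX.O/..XX, O) = 0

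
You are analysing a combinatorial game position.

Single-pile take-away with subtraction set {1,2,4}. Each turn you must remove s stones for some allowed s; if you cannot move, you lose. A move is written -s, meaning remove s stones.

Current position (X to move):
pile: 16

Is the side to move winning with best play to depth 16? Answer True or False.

ply 1, X at 16 | -1=+1→15*; -2=-1→14; -4=+1→12
ply 2, O at 15 | -1=-1→14*; -2=-1→13; -4=-1→11
ply 3, X at 14 | -1=-1→13; -2=+1→12*; -4=-1→10
ply 4, O at 12 | -1=-1→11*; -2=-1→10; -4=-1→8
ply 5, X at 11 | -1=-1→10; -2=+1→9*; -4=-1→7
ply 6, O at 9 | -1=-1→8*; -2=-1→7; -4=-1→5
ply 7, X at 8 | -1=-1→7; -2=+1→6*; -4=-1→4
ply 8, O at 6 | -1=-1→5*; -2=-1→4; -4=-1→2
ply 9, X at 5 | -1=-1→4; -2=+1→3*; -4=-1→1
ply 10, O at 3 | -1=-1→2*; -2=-1→1
ply 11, X at 2 | -1=-1→1; -2=+1→0*
ply 12: 0 is terminal -1 (O); from 16 depth 16

X winning at [16]: True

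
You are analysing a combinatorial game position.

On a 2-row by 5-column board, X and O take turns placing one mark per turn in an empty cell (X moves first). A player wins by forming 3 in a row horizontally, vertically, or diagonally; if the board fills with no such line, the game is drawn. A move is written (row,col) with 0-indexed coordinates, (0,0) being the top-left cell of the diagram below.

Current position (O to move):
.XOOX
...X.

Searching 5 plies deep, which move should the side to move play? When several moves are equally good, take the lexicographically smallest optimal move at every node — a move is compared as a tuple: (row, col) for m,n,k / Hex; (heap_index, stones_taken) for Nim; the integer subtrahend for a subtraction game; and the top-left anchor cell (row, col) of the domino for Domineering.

ply 1, O at .XOOX/...X. | (0,0)=-1→OXOOX/...X.; (1,0)=-1→.XOOX/O..X.; (1,1)=+0→.XOOX/.O.X.*; (1,2)=+0→.XOOX/..OX.; (1,4)=+0→.XOOX/...XO
ply 2, X at .XOOX/.O.X. | (0,0)=+0→XXOOX/.O.X.*; (1,0)=+0→.XOOX/XO.X.; (1,2)=+0→.XOOX/.OXX.; (1,4)=+0→.XOOX/.O.XX
ply 3, O at XXOOX/.O.X. | (1,0)=+0→XXOOX/OO.X.*; (1,2)=+0→XXOOX/.OOX.; (1,4)=+0→XXOOX/.O.XO
ply 4, X at XXOOX/OO.X. | (1,2)=+0→XXOOX/OOXX.*; (1,4)=-1→XXOOX/OO.XX
ply 5, O at XXOOX/OOXX. | (1,4)=+0→XXOOX/OOXXO*
ply 6: XXOOX/OOXXO is terminal +0 (X); from .XOOX/...X. depth 5

O's best at [.XOOX/...X.]: (1,1)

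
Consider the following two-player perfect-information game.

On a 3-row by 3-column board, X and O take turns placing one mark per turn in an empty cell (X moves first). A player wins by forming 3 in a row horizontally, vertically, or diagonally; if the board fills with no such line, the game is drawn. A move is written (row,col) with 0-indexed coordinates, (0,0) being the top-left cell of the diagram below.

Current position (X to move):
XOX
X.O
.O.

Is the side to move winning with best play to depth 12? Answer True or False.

[XOX/X.O/.O.] X move#1: (1,1):+1/XOX/XXO/.O.*, (2,0):+1/XOX/X.O/XO., (2,2):-1/XOX/X.O/.OX
[XOX/XXO/.O.] O move#2: (2,0):-1/XOX/XXO/OO.*, (2,2):-1/XOX/XXO/.OO
[XOX/XXO/OO.] X move#3: (2,2):+1/XOX/XXO/OOX*
[XOX/XXO/OOX] end (terminal -1, O#4); searched XOX/X.O/.O. to 12

X winning at [XOX/X.O/.O.]: True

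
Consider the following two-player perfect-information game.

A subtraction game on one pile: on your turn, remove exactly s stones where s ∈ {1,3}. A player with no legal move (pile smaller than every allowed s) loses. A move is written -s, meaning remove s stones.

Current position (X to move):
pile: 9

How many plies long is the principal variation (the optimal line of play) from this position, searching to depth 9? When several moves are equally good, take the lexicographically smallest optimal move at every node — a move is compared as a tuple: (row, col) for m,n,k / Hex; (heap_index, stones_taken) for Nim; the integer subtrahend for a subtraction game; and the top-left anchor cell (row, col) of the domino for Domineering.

ply 1, X at 9 | -1=+1→8*; -3=+1→6
ply 2, O at 8 | -1=-1→7*; -3=-1→5
ply 3, X at 7 | -1=+1→6*; -3=+1→4
ply 4, O at 6 | -1=-1→5*; -3=-1→3
ply 5, X at 5 | -1=+1→4*; -3=+1→2
ply 6, O at 4 | -1=-1→3*; -3=-1→1
ply 7, X at 3 | -1=+1→2*; -3=+1→0
ply 8, O at 2 | -1=-1→1*
ply 9, X at 1 | -1=+1→0*
ply 10: 0 is terminal -1 (O); from 9 depth 9

PV length from [9]: 9 plies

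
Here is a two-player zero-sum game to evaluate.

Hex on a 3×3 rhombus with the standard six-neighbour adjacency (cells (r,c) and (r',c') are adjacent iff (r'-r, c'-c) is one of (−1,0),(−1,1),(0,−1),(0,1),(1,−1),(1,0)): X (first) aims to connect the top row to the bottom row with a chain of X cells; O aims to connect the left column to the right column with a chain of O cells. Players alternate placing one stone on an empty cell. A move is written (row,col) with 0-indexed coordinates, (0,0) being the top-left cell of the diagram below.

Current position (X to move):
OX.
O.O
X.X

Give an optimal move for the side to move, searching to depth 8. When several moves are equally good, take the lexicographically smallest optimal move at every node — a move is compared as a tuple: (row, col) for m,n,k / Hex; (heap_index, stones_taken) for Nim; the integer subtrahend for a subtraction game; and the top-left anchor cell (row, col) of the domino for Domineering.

X's best at [OX./O.O/X.X]: (1,1)

ply 1, X at OX./O.O/X.X | (0,2)=-1→OXX/O.O/X.X; (1,1)=+1→OX./OXO/X.X*; (2,1)=-1→OX./O.O/XXX
ply 2: OX./OXO/X.X is terminal -1 (O); from OX./O.O/X.X depth 8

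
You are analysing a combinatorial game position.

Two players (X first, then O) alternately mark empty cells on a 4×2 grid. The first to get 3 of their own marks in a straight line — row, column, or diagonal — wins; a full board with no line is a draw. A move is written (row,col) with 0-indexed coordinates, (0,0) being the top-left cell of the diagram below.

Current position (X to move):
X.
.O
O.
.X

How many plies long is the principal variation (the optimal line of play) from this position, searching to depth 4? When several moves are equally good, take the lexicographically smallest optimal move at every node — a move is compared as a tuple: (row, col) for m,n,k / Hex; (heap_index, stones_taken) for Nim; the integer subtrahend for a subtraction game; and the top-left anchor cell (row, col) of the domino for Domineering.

PV length from [X./.O/O./.X]: 4 plies

p1 X@[X./.O/O./.X]: (0,1)[XX/.O/O./.X]+0* (1,0)[X./XO/O./.X]+0 (2,1)[X./.O/OX/.X]+0 (3,0)[X./.O/O./XX]+0
p2 O@[XX/.O/O./.X]: (1,0)[XX/OO/O./.X]+0* (2,1)[XX/.O/OO/.X]+0 (3,0)[XX/.O/O./OX]+0
p3 X@[XX/OO/O./.X]: (2,1)[XX/OO/OX/.X]-1 (3,0)[XX/OO/O./XX]+0*
p4 O@[XX/OO/O./XX]: (2,1)[XX/OO/OO/XX]+0*
p5 X@[XX/OO/OO/XX] terminal +0; root [X./.O/O./.X] d4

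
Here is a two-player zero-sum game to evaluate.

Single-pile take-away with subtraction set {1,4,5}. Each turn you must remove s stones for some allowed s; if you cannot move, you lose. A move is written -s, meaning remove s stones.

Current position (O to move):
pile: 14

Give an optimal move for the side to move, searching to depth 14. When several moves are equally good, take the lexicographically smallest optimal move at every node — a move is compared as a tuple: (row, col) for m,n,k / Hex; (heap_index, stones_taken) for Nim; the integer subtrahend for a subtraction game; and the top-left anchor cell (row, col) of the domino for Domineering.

O's best at [14]: -4

[14] O move#1: -1:-1/13, -4:+1/10*, -5:-1/9
[10] X move#2: -1:-1/9*, -4:-1/6, -5:-1/5
[9] O move#3: -1:+1/8*, -4:-1/5, -5:-1/4
[8] X move#4: -1:-1/7*, -4:-1/4, -5:-1/3
[7] O move#5: -1:-1/6, -4:-1/3, -5:+1/2*
[2] X move#6: -1:-1/1*
[1] O move#7: -1:+1/0*
[0] end (terminal -1, X#8); searched 14 to 14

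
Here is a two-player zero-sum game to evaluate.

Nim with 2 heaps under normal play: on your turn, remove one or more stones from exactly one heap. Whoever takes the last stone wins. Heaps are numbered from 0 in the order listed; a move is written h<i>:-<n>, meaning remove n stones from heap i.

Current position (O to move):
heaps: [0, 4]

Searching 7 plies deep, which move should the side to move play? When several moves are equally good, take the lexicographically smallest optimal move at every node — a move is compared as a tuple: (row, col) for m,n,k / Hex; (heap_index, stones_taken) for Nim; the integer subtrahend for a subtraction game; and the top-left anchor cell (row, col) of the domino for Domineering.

O's best at [(0,4)]: h1:-4

p1 O@[(0,4)]: h1:-1[(0,3)]-1 h1:-2[(0,2)]-1 h1:-3[(0,1)]-1 h1:-4[(0,0)]+1*
p2 X@[(0,0)] terminal -1; root [(0,4)] d7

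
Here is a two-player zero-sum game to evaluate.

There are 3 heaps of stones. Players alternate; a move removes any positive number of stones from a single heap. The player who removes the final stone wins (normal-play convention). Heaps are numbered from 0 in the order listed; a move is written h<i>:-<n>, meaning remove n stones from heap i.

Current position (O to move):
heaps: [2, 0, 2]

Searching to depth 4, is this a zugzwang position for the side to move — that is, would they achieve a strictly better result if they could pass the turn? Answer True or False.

ply 1, O at (2,0,2) | h0:-1=-1→(1,0,2)*; h0:-2=-1→(0,0,2); h2:-1=-1→(2,0,1); h2:-2=-1→(2,0,0)
ply 2, X at (1,0,2) | h0:-1=-1→(0,0,2); h2:-1=+1→(1,0,1)*; h2:-2=-1→(1,0,0)
ply 3, O at (1,0,1) | h0:-1=-1→(0,0,1)*; h2:-1=-1→(1,0,0)
ply 4, X at (0,0,1) | h2:-1=+1→(0,0,0)*
ply 5: (0,0,0) is terminal -1 (O); from (2,0,2) depth 4
suppose O passes — search the same position with X to move:
pass> ply 1, X at (2,0,2) | h0:-1=-1→(1,0,2)*; h0:-2=-1→(0,0,2); h2:-1=-1→(2,0,1); h2:-2=-1→(2,0,0)
pass> ply 2, O at (1,0,2) | h0:-1=-1→(0,0,2); h2:-1=+1→(1,0,1)*; h2:-2=-1→(1,0,0)
pass> ply 3, X at (1,0,1) | h0:-1=-1→(0,0,1)*; h2:-1=-1→(1,0,0)
pass> ply 4, O at (0,0,1) | h2:-1=+1→(0,0,0)*
pass> ply 5: (0,0,0) is terminal -1 (X); from (2,0,2) depth 4
for O: play -1, pass +1

zugzwang((2,0,2), O) = True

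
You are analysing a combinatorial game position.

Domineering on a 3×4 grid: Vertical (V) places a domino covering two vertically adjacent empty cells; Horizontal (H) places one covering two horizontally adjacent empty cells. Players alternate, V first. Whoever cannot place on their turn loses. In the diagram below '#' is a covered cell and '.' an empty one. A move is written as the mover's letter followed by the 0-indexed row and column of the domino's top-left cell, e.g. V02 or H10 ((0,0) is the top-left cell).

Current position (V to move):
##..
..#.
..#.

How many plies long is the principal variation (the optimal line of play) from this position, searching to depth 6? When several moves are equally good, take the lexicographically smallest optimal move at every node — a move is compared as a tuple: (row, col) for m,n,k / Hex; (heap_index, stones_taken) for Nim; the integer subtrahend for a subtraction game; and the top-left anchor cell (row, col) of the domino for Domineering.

PV length from [##../..#./..#.]: 3 plies

ply 1, V at ##../..#./..#. | V03=-1→##.#/..##/..#.; V10=+1→##../#.#./#.#.*; V11=+1→##../.##./.##.; V13=-1→##../..##/..##
ply 2, H at ##../#.#./#.#. | H02=-1→####/#.#./#.#.*
ply 3, V at ####/#.#./#.#. | V11=+1→####/###./###.*; V13=+1→####/#.##/#.##
ply 4: ####/###./###. is terminal -1 (H); from ##../..#./..#. depth 6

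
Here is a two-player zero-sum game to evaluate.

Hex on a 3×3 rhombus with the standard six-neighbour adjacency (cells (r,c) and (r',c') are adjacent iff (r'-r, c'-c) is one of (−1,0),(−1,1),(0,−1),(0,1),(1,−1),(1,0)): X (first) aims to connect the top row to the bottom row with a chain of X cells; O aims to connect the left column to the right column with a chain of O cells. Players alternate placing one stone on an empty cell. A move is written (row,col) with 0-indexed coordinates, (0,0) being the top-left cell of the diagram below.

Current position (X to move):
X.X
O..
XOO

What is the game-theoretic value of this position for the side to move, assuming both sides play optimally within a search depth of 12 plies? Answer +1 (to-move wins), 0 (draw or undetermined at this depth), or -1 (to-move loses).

[X.X/O../XOO] X move#1: (0,1):-1/XXX/O../XOO, (1,1):+1/X.X/OX./XOO*, (1,2):-1/X.X/O.X/XOO
[X.X/OX./XOO] end (terminal -1, O#2); searched X.X/O../XOO to 12

value(X.X/O../XOO, X) = +1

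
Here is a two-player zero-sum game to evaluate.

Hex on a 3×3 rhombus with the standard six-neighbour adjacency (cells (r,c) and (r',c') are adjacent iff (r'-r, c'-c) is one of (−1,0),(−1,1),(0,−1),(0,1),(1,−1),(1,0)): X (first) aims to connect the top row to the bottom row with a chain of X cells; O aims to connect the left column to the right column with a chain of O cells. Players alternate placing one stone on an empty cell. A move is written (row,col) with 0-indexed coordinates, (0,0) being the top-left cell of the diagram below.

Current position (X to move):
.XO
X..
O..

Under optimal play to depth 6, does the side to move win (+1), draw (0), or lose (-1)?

p1 X@[.XO/X../O..]: (0,0)[XXO/X../O..]-1* (1,1)[.XO/XX./O..]-1 (1,2)[.XO/X.X/O..]-1 (2,1)[.XO/X../OX.]-1 (2,2)[.XO/X../O.X]-1
p2 O@[XXO/X../O..]: (1,1)[XXO/XO./O..]+1* (1,2)[XXO/X.O/O..]+1 (2,1)[XXO/X../OO.]+1 (2,2)[XXO/X../O.O]+1
p3 X@[XXO/XO./O..] terminal -1; root [.XO/X../O..] d6

value(.XO/X../O.., X) = -1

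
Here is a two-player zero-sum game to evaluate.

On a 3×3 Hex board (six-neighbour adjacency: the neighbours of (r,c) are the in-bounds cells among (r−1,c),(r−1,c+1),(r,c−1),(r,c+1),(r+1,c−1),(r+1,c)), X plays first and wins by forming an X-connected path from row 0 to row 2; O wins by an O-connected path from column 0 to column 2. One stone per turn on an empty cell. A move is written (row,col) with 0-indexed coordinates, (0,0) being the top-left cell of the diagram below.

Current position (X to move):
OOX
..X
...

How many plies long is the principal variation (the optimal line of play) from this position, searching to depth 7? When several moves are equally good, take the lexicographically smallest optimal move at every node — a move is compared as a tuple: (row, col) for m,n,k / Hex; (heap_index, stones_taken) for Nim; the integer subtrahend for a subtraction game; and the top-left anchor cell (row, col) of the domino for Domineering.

PV length from [OOX/..X/...]: 5 plies

ply 1, X at OOX/..X/... | (1,0)=+1→OOX/X.X/...*; (1,1)=+1→OOX/.XX/...; (2,0)=+1→OOX/..X/X..; (2,1)=+1→OOX/..X/.X.; (2,2)=+1→OOX/..X/..X
ply 2, O at OOX/X.X/... | (1,1)=-1→OOX/XOX/...*; (2,0)=-1→OOX/X.X/O..; (2,1)=-1→OOX/X.X/.O.; (2,2)=-1→OOX/X.X/..O
ply 3, X at OOX/XOX/... | (2,0)=+1→OOX/XOX/X..*; (2,1)=+1→OOX/XOX/.X.; (2,2)=+1→OOX/XOX/..X
ply 4, O at OOX/XOX/X.. | (2,1)=-1→OOX/XOX/XO.*; (2,2)=-1→OOX/XOX/X.O
ply 5, X at OOX/XOX/XO. | (2,2)=+1→OOX/XOX/XOX*
ply 6: OOX/XOX/XOX is terminal -1 (O); from OOX/..X/... depth 7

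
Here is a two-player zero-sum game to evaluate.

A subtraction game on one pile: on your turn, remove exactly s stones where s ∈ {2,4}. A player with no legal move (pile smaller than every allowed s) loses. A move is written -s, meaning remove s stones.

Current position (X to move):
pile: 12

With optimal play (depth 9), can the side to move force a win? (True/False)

p1 X@[12]: -2[10]-1* -4[8]-1
p2 O@[10]: -2[8]-1 -4[6]+1*
p3 X@[6]: -2[4]-1* -4[2]-1
p4 O@[4]: -2[2]-1 -4[0]+1*
p5 X@[0] terminal -1; root [12] d9

X winning at [12]: False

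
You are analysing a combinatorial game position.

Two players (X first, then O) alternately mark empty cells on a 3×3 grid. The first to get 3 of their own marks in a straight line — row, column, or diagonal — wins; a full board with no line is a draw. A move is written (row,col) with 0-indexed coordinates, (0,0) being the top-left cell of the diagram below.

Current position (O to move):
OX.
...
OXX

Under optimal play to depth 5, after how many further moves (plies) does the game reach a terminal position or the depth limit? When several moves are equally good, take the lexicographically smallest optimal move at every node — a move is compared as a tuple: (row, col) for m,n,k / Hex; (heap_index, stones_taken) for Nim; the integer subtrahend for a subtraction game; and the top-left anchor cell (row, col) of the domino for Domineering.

ply 1, O at OX./.../OXX | (0,2)=-1→OXO/.../OXX; (1,0)=+1→OX./O../OXX*; (1,1)=+1→OX./.O./OXX; (1,2)=-1→OX./..O/OXX
ply 2: OX./O../OXX is terminal -1 (X); from OX./.../OXX depth 5

PV length from [OX./.../OXX]: 1 ply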